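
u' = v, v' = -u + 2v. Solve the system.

u(t) = c_1e^(t) + c_2te^(t) + c_2e^(t), v(t) = c_1e^(t) + c_2te^(t) + 2c_2e^(t)

Coefficient matrix A = [[0, 1], [-1, 2]].
Characteristic polynomial det(A - λI) = λ^2 - 2λ + 1 = 0.
Single eigenvalue λ = 1 with algebraic multiplicity 2.
Eigenvector v = (1,1); generalized eigenvector w with (A-λI)w=v is (1,2).
General solution: e^(t)[c_1·v + c_2·(t·v + w)].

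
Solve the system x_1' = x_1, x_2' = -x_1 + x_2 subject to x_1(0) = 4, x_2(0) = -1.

x_1(t) = 4e^(t), x_2(t) = -4te^(t) - e^(t)

Coefficient matrix A = [[1, 0], [-1, 1]].
Characteristic polynomial det(A - λI) = λ^2 - 2λ + 1 = 0.
Single eigenvalue λ = 1 with algebraic multiplicity 2.
Eigenvector v = (0,1); generalized eigenvector w with (A-λI)w=v is (-1,3).
General solution: e^(t)[c_1·v + c_2·(t·v + w)].
Applying x_1(0)=4, x_2(0)=-1 gives c_1=11, c_2=-4.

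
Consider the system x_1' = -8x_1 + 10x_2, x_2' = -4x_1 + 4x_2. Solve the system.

x_1(t) = -2K_1e^(-2t)sin(2t) - K_1e^(-2t)cos(2t) - K_2e^(-2t)sin(2t) + 2K_2e^(-2t)cos(2t), x_2(t) = -K_1e^(-2t)sin(2t) - K_1e^(-2t)cos(2t) - K_2e^(-2t)sin(2t) + K_2e^(-2t)cos(2t)

Coefficient matrix A = [[-8, 10], [-4, 4]].
Characteristic polynomial det(A - λI) = λ^2 + 4λ + 8 = 0.
Eigenvalues λ = -2 ± 2i (complex conjugate pair).
For λ=-2+2i: an eigenvector is (-1,-1) - i(-2,-1) = (-1 + 2i, -1 + i).
A real fundamental pair from Re and Im of e^((-2+2i)t)v: X_1 = e^(-2t)(cos(2t)·(-1,-1) + sin(2t)·(-2,-1)), X_2 = e^(-2t)(sin(2t)·(-1,-1) - cos(2t)·(-2,-1)).
General solution: K_1X_1 + K_2X_2.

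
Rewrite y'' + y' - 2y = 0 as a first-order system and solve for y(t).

y(t) = C_1e^(-2t) + C_2e^(t)

Let x_1 = y, x_2 = y'. Then x_1' = x_2 and x_2' = 2x_1 - x_2.
A = [[0,1],[2,-1]]; det(A-λI) = λ^2 + λ - 2.
Eigenvalues λ = -2, 1 with eigenvectors (1,-2), (1,1).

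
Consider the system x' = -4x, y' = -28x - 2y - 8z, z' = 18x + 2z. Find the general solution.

Coefficient matrix A = [[-4, 0, 0], [-28, -2, -8], [18, 0, 2]].
det(A - λI) = 0 gives eigenvalues λ = -2, -4, 2.
For λ=-2: eigenvector (0,1,0).
For λ=-4: eigenvector (1,2,-3).
For λ=2: eigenvector (0,-2,1).
General solution: K_1e^(-2t)(0,1,0) + K_2e^(-4t)(1,2,-3) + K_3e^(2t)(0,-2,1).

x(t) = K_2e^(-4t), y(t) = K_1e^(-2t) + 2K_2e^(-4t) - 2K_3e^(2t), z(t) = -3K_2e^(-4t) + K_3e^(2t)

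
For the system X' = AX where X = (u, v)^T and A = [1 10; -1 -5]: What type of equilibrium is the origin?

A = [[1,10],[-1,-5]]; det(A-λI) = λ^2 + 4λ + 5.
λ = -2 ± i: negative real part.

stable spiral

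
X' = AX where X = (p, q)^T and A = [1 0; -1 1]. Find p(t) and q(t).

Coefficient matrix A = [[1, 0], [-1, 1]].
Characteristic polynomial det(A - λI) = λ^2 - 2λ + 1 = 0.
Single eigenvalue λ = 1 with algebraic multiplicity 2.
Eigenvector v = (0,1); generalized eigenvector w with (A-λI)w=v is (-1,-1).
General solution: e^(t)[c_1·v + c_2·(t·v + w)].

p(t) = -c_2e^(t), q(t) = c_1e^(t) + c_2te^(t) - c_2e^(t)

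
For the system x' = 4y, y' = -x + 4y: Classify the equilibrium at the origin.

unstable improper node

A = [[0,4],[-1,4]]; det(A-λI) = λ^2 - 4λ + 4.
repeated λ = 2 with a single eigenvector.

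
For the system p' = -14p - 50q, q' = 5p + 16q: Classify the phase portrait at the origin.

unstable spiral

A = [[-14,-50],[5,16]]; det(A-λI) = λ^2 - 2λ + 26.
λ = 1 ± 5i: positive real part.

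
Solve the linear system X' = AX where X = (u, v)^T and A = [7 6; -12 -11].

u(t) = C_1e^(t) + C_2e^(-5t), v(t) = -C_1e^(t) - 2C_2e^(-5t)

Coefficient matrix A = [[7, 6], [-12, -11]].
Characteristic polynomial det(A - λI) = λ^2 + 4λ - 5 = 0.
Eigenvalues λ = 1, -5.
For λ=1: (A-λI) row 1 is [6, 6], so an eigenvector is (1, -1).
For λ=-5: (A-λI) row 1 is [12, 6], so an eigenvector is (1, -2).
General solution: C_1e^(t)(1,-1) + C_2e^(-5t)(1,-2).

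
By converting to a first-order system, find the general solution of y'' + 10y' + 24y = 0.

Let x_1 = y, x_2 = y'. Then x_1' = x_2 and x_2' = -24x_1 - 10x_2.
A = [[0,1],[-24,-10]]; det(A-λI) = λ^2 + 10λ + 24.
Eigenvalues λ = -4, -6 with eigenvectors (1,-4), (1,-6).

y(t) = K_1e^(-4t) + K_2e^(-6t)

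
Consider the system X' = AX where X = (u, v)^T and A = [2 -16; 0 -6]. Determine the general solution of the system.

u(t) = 2K_1e^(-6t) - K_2e^(2t), v(t) = K_1e^(-6t)

Coefficient matrix A = [[2, -16], [0, -6]].
Characteristic polynomial det(A - λI) = λ^2 + 4λ - 12 = 0.
Eigenvalues λ = -6, 2.
For λ=-6: (A-λI) row 1 is [8, -16], so an eigenvector is (2, 1).
For λ=2: (A-λI) row 1 is [0, -16], so an eigenvector is (-1, 0).
General solution: K_1e^(-6t)(2,1) + K_2e^(2t)(-1,0).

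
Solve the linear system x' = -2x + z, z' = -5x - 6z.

x(t) = -K_1e^(-4t)sin(t) + K_2e^(-4t)cos(t), z(t) = 2K_1e^(-4t)sin(t) - K_1e^(-4t)cos(t) - K_2e^(-4t)sin(t) - 2K_2e^(-4t)cos(t)

Coefficient matrix A = [[-2, 1], [-5, -6]].
Characteristic polynomial det(A - λI) = λ^2 + 8λ + 17 = 0.
Eigenvalues λ = -4 ± i (complex conjugate pair).
For λ=-4+i: an eigenvector is (0,-1) - i(-1,2) = (0 + i, -1 - 2i).
A real fundamental pair from Re and Im of e^((-4+i)t)v: X_1 = e^(-4t)(cos(t)·(0,-1) + sin(t)·(-1,2)), X_2 = e^(-4t)(sin(t)·(0,-1) - cos(t)·(-1,2)).
General solution: K_1X_1 + K_2X_2.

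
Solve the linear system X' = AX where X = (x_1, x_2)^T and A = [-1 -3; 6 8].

x_1(t) = K_1e^(2t) - K_2e^(5t), x_2(t) = -K_1e^(2t) + 2K_2e^(5t)

Coefficient matrix A = [[-1, -3], [6, 8]].
Characteristic polynomial det(A - λI) = λ^2 - 7λ + 10 = 0.
Eigenvalues λ = 2, 5.
For λ=2: (A-λI) row 1 is [-3, -3], so an eigenvector is (1, -1).
For λ=5: (A-λI) row 1 is [-6, -3], so an eigenvector is (-1, 2).
General solution: K_1e^(2t)(1,-1) + K_2e^(5t)(-1,2).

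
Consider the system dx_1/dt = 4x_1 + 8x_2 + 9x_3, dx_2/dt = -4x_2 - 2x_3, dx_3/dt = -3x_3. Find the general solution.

x_1(t) = C_1e^(-3t) - C_2e^(-4t) + C_3e^(4t), x_2(t) = -2C_1e^(-3t) + C_2e^(-4t), x_3(t) = C_1e^(-3t)

Coefficient matrix A = [[4, 8, 9], [0, -4, -2], [0, 0, -3]].
det(A - λI) = 0 gives eigenvalues λ = -3, -4, 4.
For λ=-3: eigenvector (1,-2,1).
For λ=-4: eigenvector (-1,1,0).
For λ=4: eigenvector (1,0,0).
General solution: C_1e^(-3t)(1,-2,1) + C_2e^(-4t)(-1,1,0) + C_3e^(4t)(1,0,0).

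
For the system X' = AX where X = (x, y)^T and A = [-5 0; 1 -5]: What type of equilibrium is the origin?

A = [[-5,0],[1,-5]]; det(A-λI) = λ^2 + 10λ + 25.
repeated λ = -5 with a single eigenvector.

stable improper node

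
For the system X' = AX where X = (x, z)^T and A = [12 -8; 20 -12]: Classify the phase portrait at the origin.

A = [[12,-8],[20,-12]]; det(A-λI) = λ^2 + 16.
λ = 0 ± 4i: zero real part.

center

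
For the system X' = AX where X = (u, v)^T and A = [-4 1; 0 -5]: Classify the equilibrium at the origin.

A = [[-4,1],[0,-5]]; det(A-λI) = λ^2 + 9λ + 20.
λ = -5, -4: both negative.

stable node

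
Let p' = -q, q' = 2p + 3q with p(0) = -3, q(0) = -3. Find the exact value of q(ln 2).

-30

A = [[0,-1],[2,3]]; eigenvalues λ = 1, 2.
Eigenvectors: (1,-1) for λ=1, (1,-2) for λ=2.
From the initial condition, c_1 = -9, c_2 = 6.
q(ln 2) = (-9)(2^1)(-1) + (6)(2^2)(-2) = -30.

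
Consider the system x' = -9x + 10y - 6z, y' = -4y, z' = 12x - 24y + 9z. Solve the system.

Coefficient matrix A = [[-9, 10, -6], [0, -4, 0], [12, -24, 9]].
det(A - λI) = 0 gives eigenvalues λ = -3, -4, 3.
For λ=-3: eigenvector (1,0,-1).
For λ=-4: eigenvector (2,1,0).
For λ=3: eigenvector (-1,0,2).
General solution: c_1e^(-3t)(1,0,-1) + c_2e^(-4t)(2,1,0) + c_3e^(3t)(-1,0,2).

x(t) = c_1e^(-3t) + 2c_2e^(-4t) - c_3e^(3t), y(t) = c_2e^(-4t), z(t) = -c_1e^(-3t) + 2c_3e^(3t)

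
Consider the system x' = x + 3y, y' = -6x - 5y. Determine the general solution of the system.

x(t) = c_1e^(-2t)cos(3t) + c_2e^(-2t)sin(3t), y(t) = -c_1e^(-2t)sin(3t) - c_1e^(-2t)cos(3t) - c_2e^(-2t)sin(3t) + c_2e^(-2t)cos(3t)

Coefficient matrix A = [[1, 3], [-6, -5]].
Characteristic polynomial det(A - λI) = λ^2 + 4λ + 13 = 0.
Eigenvalues λ = -2 ± 3i (complex conjugate pair).
For λ=-2+3i: an eigenvector is (1,-1) - i(0,-1) = (1, -1 + i).
A real fundamental pair from Re and Im of e^((-2+3i)t)v: X_1 = e^(-2t)(cos(3t)·(1,-1) + sin(3t)·(0,-1)), X_2 = e^(-2t)(sin(3t)·(1,-1) - cos(3t)·(0,-1)).
General solution: c_1X_1 + c_2X_2.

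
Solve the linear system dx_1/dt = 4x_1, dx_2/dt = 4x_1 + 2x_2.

x_1(t) = c_1e^(4t), x_2(t) = 2c_1e^(4t) + c_2e^(2t)

Coefficient matrix A = [[4, 0], [4, 2]].
Characteristic polynomial det(A - λI) = λ^2 - 6λ + 8 = 0.
Eigenvalues λ = 4, 2.
For λ=4: (A-λI) row 2 is [4, -2], so an eigenvector is (1, 2).
For λ=2: (A-λI) row 1 is [2, 0], so an eigenvector is (0, 1).
General solution: c_1e^(4t)(1,2) + c_2e^(2t)(0,1).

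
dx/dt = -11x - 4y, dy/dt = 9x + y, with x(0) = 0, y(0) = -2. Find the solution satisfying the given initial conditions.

x(t) = 8te^(-5t), y(t) = -12te^(-5t) - 2e^(-5t)

Coefficient matrix A = [[-11, -4], [9, 1]].
Characteristic polynomial det(A - λI) = λ^2 + 10λ + 25 = 0.
Single eigenvalue λ = -5 with algebraic multiplicity 2.
Eigenvector v = (2,-3); generalized eigenvector w with (A-λI)w=v is (1,-2).
General solution: e^(-5t)[C_1·v + C_2·(t·v + w)].
Applying x(0)=0, y(0)=-2 gives C_1=-2, C_2=4.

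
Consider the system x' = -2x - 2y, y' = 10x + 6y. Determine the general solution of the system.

Coefficient matrix A = [[-2, -2], [10, 6]].
Characteristic polynomial det(A - λI) = λ^2 - 4λ + 8 = 0.
Eigenvalues λ = 2 ± 2i (complex conjugate pair).
For λ=2+2i: an eigenvector is (1,-2) - i(0,1) = (1, -2 - i).
A real fundamental pair from Re and Im of e^((2+2i)t)v: X_1 = e^(2t)(cos(2t)·(1,-2) + sin(2t)·(0,1)), X_2 = e^(2t)(sin(2t)·(1,-2) - cos(2t)·(0,1)).
General solution: K_1X_1 + K_2X_2.

x(t) = K_1e^(2t)cos(2t) + K_2e^(2t)sin(2t), y(t) = K_1e^(2t)sin(2t) - 2K_1e^(2t)cos(2t) - 2K_2e^(2t)sin(2t) - K_2e^(2t)cos(2t)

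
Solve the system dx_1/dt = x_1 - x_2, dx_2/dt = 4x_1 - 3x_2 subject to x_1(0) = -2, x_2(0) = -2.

x_1(t) = -2te^(-t) - 2e^(-t), x_2(t) = -4te^(-t) - 2e^(-t)

Coefficient matrix A = [[1, -1], [4, -3]].
Characteristic polynomial det(A - λI) = λ^2 + 2λ + 1 = 0.
Single eigenvalue λ = -1 with algebraic multiplicity 2.
Eigenvector v = (1,2); generalized eigenvector w with (A-λI)w=v is (1,1).
General solution: e^(-t)[C_1·v + C_2·(t·v + w)].
Applying x_1(0)=-2, x_2(0)=-2 gives C_1=0, C_2=-2.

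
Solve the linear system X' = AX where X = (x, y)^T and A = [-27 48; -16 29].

x(t) = -2C_1e^(-3t) + 3C_2e^(5t), y(t) = -C_1e^(-3t) + 2C_2e^(5t)

Coefficient matrix A = [[-27, 48], [-16, 29]].
Characteristic polynomial det(A - λI) = λ^2 - 2λ - 15 = 0.
Eigenvalues λ = -3, 5.
For λ=-3: (A-λI) row 1 is [-24, 48], so an eigenvector is (-2, -1).
For λ=5: (A-λI) row 1 is [-32, 48], so an eigenvector is (3, 2).
General solution: C_1e^(-3t)(-2,-1) + C_2e^(5t)(3,2).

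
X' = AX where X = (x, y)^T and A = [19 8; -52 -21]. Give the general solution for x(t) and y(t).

Coefficient matrix A = [[19, 8], [-52, -21]].
Characteristic polynomial det(A - λI) = λ^2 + 2λ + 17 = 0.
Eigenvalues λ = -1 ± 4i (complex conjugate pair).
For λ=-1+4i: an eigenvector is (-1,3) - i(1,-2) = (-1 - i, 3 + 2i).
A real fundamental pair from Re and Im of e^((-1+4i)t)v: X_1 = e^(-t)(cos(4t)·(-1,3) + sin(4t)·(1,-2)), X_2 = e^(-t)(sin(4t)·(-1,3) - cos(4t)·(1,-2)).
General solution: C_1X_1 + C_2X_2.

x(t) = C_1e^(-t)sin(4t) - C_1e^(-t)cos(4t) - C_2e^(-t)sin(4t) - C_2e^(-t)cos(4t), y(t) = -2C_1e^(-t)sin(4t) + 3C_1e^(-t)cos(4t) + 3C_2e^(-t)sin(4t) + 2C_2e^(-t)cos(4t)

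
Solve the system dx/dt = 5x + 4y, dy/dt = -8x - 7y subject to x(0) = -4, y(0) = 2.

x(t) = -6e^(t) + 2e^(-3t), y(t) = 6e^(t) - 4e^(-3t)

Coefficient matrix A = [[5, 4], [-8, -7]].
Characteristic polynomial det(A - λI) = λ^2 + 2λ - 3 = 0.
Eigenvalues λ = -3, 1.
For λ=-3: (A-λI) row 1 is [8, 4], so an eigenvector is (-1, 2).
For λ=1: (A-λI) row 1 is [4, 4], so an eigenvector is (-1, 1).
General solution: C_1e^(-3t)(-1,2) + C_2e^(t)(-1,1).
Applying x(0)=-4, y(0)=2 gives C_1=-2, C_2=6.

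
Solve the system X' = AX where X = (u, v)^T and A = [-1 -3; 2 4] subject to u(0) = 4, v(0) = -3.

u(t) = e^(2t) + 3e^(t), v(t) = -e^(2t) - 2e^(t)

Coefficient matrix A = [[-1, -3], [2, 4]].
Characteristic polynomial det(A - λI) = λ^2 - 3λ + 2 = 0.
Eigenvalues λ = 2, 1.
For λ=2: (A-λI) row 1 is [-3, -3], so an eigenvector is (1, -1).
For λ=1: (A-λI) row 1 is [-2, -3], so an eigenvector is (3, -2).
General solution: c_1e^(2t)(1,-1) + c_2e^(t)(3,-2).
Applying u(0)=4, v(0)=-3 gives c_1=1, c_2=1.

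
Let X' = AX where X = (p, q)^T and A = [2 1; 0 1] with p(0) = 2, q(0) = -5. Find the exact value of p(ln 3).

A = [[2,1],[0,1]]; eigenvalues λ = 2, 1.
Eigenvectors: (-1,0) for λ=2, (1,-1) for λ=1.
From the initial condition, c_1 = 3, c_2 = 5.
p(ln 3) = (3)(3^2)(-1) + (5)(3^1)(1) = -12.

-12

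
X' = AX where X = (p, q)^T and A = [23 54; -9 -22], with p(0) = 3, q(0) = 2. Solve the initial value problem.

Coefficient matrix A = [[23, 54], [-9, -22]].
Characteristic polynomial det(A - λI) = λ^2 - λ - 20 = 0.
Eigenvalues λ = 5, -4.
For λ=5: (A-λI) row 1 is [18, 54], so an eigenvector is (-3, 1).
For λ=-4: (A-λI) row 1 is [27, 54], so an eigenvector is (2, -1).
General solution: c_1e^(5t)(-3,1) + c_2e^(-4t)(2,-1).
Applying p(0)=3, q(0)=2 gives c_1=-7, c_2=-9.

p(t) = 21e^(5t) - 18e^(-4t), q(t) = -7e^(5t) + 9e^(-4t)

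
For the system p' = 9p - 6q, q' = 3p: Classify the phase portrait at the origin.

unstable node

A = [[9,-6],[3,0]]; det(A-λI) = λ^2 - 9λ + 18.
λ = 3, 6: both positive.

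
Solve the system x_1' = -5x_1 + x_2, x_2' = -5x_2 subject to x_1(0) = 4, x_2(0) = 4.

Coefficient matrix A = [[-5, 1], [0, -5]].
Characteristic polynomial det(A - λI) = λ^2 + 10λ + 25 = 0.
Single eigenvalue λ = -5 with algebraic multiplicity 2.
Eigenvector v = (1,0); generalized eigenvector w with (A-λI)w=v is (-1,1).
General solution: e^(-5t)[K_1·v + K_2·(t·v + w)].
Applying x_1(0)=4, x_2(0)=4 gives K_1=8, K_2=4.

x_1(t) = 4te^(-5t) + 4e^(-5t), x_2(t) = 4e^(-5t)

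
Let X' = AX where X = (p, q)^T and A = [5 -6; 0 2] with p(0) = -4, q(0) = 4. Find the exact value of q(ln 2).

16

A = [[5,-6],[0,2]]; eigenvalues λ = 5, 2.
Eigenvectors: (-1,0) for λ=5, (-2,-1) for λ=2.
From the initial condition, c_1 = 12, c_2 = -4.
q(ln 2) = (12)(2^5)(0) + (-4)(2^2)(-1) = 16.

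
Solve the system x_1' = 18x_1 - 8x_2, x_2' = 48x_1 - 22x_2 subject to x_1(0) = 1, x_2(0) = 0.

x_1(t) = 3e^(2t) - 2e^(-6t), x_2(t) = 6e^(2t) - 6e^(-6t)

Coefficient matrix A = [[18, -8], [48, -22]].
Characteristic polynomial det(A - λI) = λ^2 + 4λ - 12 = 0.
Eigenvalues λ = 2, -6.
For λ=2: (A-λI) row 1 is [16, -8], so an eigenvector is (-1, -2).
For λ=-6: (A-λI) row 1 is [24, -8], so an eigenvector is (-1, -3).
General solution: C_1e^(2t)(-1,-2) + C_2e^(-6t)(-1,-3).
Applying x_1(0)=1, x_2(0)=0 gives C_1=-3, C_2=2.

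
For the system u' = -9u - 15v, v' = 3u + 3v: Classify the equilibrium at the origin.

stable spiral

A = [[-9,-15],[3,3]]; det(A-λI) = λ^2 + 6λ + 18.
λ = -3 ± 3i: negative real part.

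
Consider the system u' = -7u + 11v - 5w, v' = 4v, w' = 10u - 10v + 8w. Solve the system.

Coefficient matrix A = [[-7, 11, -5], [0, 4, 0], [10, -10, 8]].
det(A - λI) = 0 gives eigenvalues λ = -2, 4, 3.
For λ=-2: eigenvector (1,0,-1).
For λ=4: eigenvector (1,1,0).
For λ=3: eigenvector (-1,0,2).
General solution: C_1e^(-2t)(1,0,-1) + C_2e^(4t)(1,1,0) + C_3e^(3t)(-1,0,2).

u(t) = C_1e^(-2t) + C_2e^(4t) - C_3e^(3t), v(t) = C_2e^(4t), w(t) = -C_1e^(-2t) + 2C_3e^(3t)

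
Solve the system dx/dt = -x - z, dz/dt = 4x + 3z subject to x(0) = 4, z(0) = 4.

Coefficient matrix A = [[-1, -1], [4, 3]].
Characteristic polynomial det(A - λI) = λ^2 - 2λ + 1 = 0.
Single eigenvalue λ = 1 with algebraic multiplicity 2.
Eigenvector v = (-1,2); generalized eigenvector w with (A-λI)w=v is (-1,3).
General solution: e^(t)[c_1·v + c_2·(t·v + w)].
Applying x(0)=4, z(0)=4 gives c_1=-16, c_2=12.

x(t) = -12te^(t) + 4e^(t), z(t) = 24te^(t) + 4e^(t)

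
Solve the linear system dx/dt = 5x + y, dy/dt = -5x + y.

Coefficient matrix A = [[5, 1], [-5, 1]].
Characteristic polynomial det(A - λI) = λ^2 - 6λ + 10 = 0.
Eigenvalues λ = 3 ± i (complex conjugate pair).
For λ=3+i: an eigenvector is (0,1) - i(1,-2) = (0 - i, 1 + 2i).
A real fundamental pair from Re and Im of e^((3+i)t)v: X_1 = e^(3t)(cos(t)·(0,1) + sin(t)·(1,-2)), X_2 = e^(3t)(sin(t)·(0,1) - cos(t)·(1,-2)).
General solution: K_1X_1 + K_2X_2.

x(t) = K_1e^(3t)sin(t) - K_2e^(3t)cos(t), y(t) = -2K_1e^(3t)sin(t) + K_1e^(3t)cos(t) + K_2e^(3t)sin(t) + 2K_2e^(3t)cos(t)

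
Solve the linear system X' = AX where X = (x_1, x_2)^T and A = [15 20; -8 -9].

Coefficient matrix A = [[15, 20], [-8, -9]].
Characteristic polynomial det(A - λI) = λ^2 - 6λ + 25 = 0.
Eigenvalues λ = 3 ± 4i (complex conjugate pair).
For λ=3+4i: an eigenvector is (-1,1) - i(2,-1) = (-1 - 2i, 1 + i).
A real fundamental pair from Re and Im of e^((3+4i)t)v: X_1 = e^(3t)(cos(4t)·(-1,1) + sin(4t)·(2,-1)), X_2 = e^(3t)(sin(4t)·(-1,1) - cos(4t)·(2,-1)).
General solution: K_1X_1 + K_2X_2.

x_1(t) = 2K_1e^(3t)sin(4t) - K_1e^(3t)cos(4t) - K_2e^(3t)sin(4t) - 2K_2e^(3t)cos(4t), x_2(t) = -K_1e^(3t)sin(4t) + K_1e^(3t)cos(4t) + K_2e^(3t)sin(4t) + K_2e^(3t)cos(4t)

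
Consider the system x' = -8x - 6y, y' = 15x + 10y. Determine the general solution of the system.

x(t) = -K_1e^(t)sin(3t) + K_1e^(t)cos(3t) + K_2e^(t)sin(3t) + K_2e^(t)cos(3t), y(t) = 2K_1e^(t)sin(3t) - K_1e^(t)cos(3t) - K_2e^(t)sin(3t) - 2K_2e^(t)cos(3t)

Coefficient matrix A = [[-8, -6], [15, 10]].
Characteristic polynomial det(A - λI) = λ^2 - 2λ + 10 = 0.
Eigenvalues λ = 1 ± 3i (complex conjugate pair).
For λ=1+3i: an eigenvector is (1,-1) - i(-1,2) = (1 + i, -1 - 2i).
A real fundamental pair from Re and Im of e^((1+3i)t)v: X_1 = e^(t)(cos(3t)·(1,-1) + sin(3t)·(-1,2)), X_2 = e^(t)(sin(3t)·(1,-1) - cos(3t)·(-1,2)).
General solution: K_1X_1 + K_2X_2.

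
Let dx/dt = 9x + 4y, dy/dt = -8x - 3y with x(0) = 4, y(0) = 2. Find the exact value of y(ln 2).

-296

A = [[9,4],[-8,-3]]; eigenvalues λ = 5, 1.
Eigenvectors: (1,-1) for λ=5, (1,-2) for λ=1.
From the initial condition, c_1 = 10, c_2 = -6.
y(ln 2) = (10)(2^5)(-1) + (-6)(2^1)(-2) = -296.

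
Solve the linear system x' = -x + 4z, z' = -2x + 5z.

x(t) = 2K_1e^(t) - K_2e^(3t), z(t) = K_1e^(t) - K_2e^(3t)

Coefficient matrix A = [[-1, 4], [-2, 5]].
Characteristic polynomial det(A - λI) = λ^2 - 4λ + 3 = 0.
Eigenvalues λ = 1, 3.
For λ=1: (A-λI) row 1 is [-2, 4], so an eigenvector is (2, 1).
For λ=3: (A-λI) row 1 is [-4, 4], so an eigenvector is (-1, -1).
General solution: K_1e^(t)(2,1) + K_2e^(3t)(-1,-1).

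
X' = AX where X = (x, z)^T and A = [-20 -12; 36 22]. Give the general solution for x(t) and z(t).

Coefficient matrix A = [[-20, -12], [36, 22]].
Characteristic polynomial det(A - λI) = λ^2 - 2λ - 8 = 0.
Eigenvalues λ = -2, 4.
For λ=-2: (A-λI) row 1 is [-18, -12], so an eigenvector is (2, -3).
For λ=4: (A-λI) row 1 is [-24, -12], so an eigenvector is (-1, 2).
General solution: K_1e^(-2t)(2,-3) + K_2e^(4t)(-1,2).

x(t) = 2K_1e^(-2t) - K_2e^(4t), z(t) = -3K_1e^(-2t) + 2K_2e^(4t)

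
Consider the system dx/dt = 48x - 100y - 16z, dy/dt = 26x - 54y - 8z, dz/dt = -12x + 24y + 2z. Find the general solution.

x(t) = 2C_1e^(-2t) - 9C_2e^(-4t) - 4C_3e^(2t), y(t) = C_1e^(-2t) - 5C_2e^(-4t) - 2C_3e^(2t), z(t) = 2C_2e^(-4t) + C_3e^(2t)

Coefficient matrix A = [[48, -100, -16], [26, -54, -8], [-12, 24, 2]].
det(A - λI) = 0 gives eigenvalues λ = -2, -4, 2.
For λ=-2: eigenvector (2,1,0).
For λ=-4: eigenvector (-9,-5,2).
For λ=2: eigenvector (-4,-2,1).
General solution: C_1e^(-2t)(2,1,0) + C_2e^(-4t)(-9,-5,2) + C_3e^(2t)(-4,-2,1).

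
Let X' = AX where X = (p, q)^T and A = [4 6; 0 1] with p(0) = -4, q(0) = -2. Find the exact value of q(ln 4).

A = [[4,6],[0,1]]; eigenvalues λ = 1, 4.
Eigenvectors: (-2,1) for λ=1, (-1,0) for λ=4.
From the initial condition, c_1 = -2, c_2 = 8.
q(ln 4) = (-2)(4^1)(1) + (8)(4^4)(0) = -8.

-8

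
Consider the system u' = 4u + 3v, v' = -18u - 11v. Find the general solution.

Coefficient matrix A = [[4, 3], [-18, -11]].
Characteristic polynomial det(A - λI) = λ^2 + 7λ + 10 = 0.
Eigenvalues λ = -5, -2.
For λ=-5: (A-λI) row 1 is [9, 3], so an eigenvector is (-1, 3).
For λ=-2: (A-λI) row 1 is [6, 3], so an eigenvector is (-1, 2).
General solution: C_1e^(-5t)(-1,3) + C_2e^(-2t)(-1,2).

u(t) = -C_1e^(-5t) - C_2e^(-2t), v(t) = 3C_1e^(-5t) + 2C_2e^(-2t)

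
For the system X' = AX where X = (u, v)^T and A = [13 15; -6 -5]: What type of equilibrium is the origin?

unstable spiral

A = [[13,15],[-6,-5]]; det(A-λI) = λ^2 - 8λ + 25.
λ = 4 ± 3i: positive real part.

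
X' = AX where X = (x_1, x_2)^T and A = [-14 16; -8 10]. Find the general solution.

x_1(t) = -2c_1e^(-6t) + c_2e^(2t), x_2(t) = -c_1e^(-6t) + c_2e^(2t)

Coefficient matrix A = [[-14, 16], [-8, 10]].
Characteristic polynomial det(A - λI) = λ^2 + 4λ - 12 = 0.
Eigenvalues λ = -6, 2.
For λ=-6: (A-λI) row 1 is [-8, 16], so an eigenvector is (-2, -1).
For λ=2: (A-λI) row 1 is [-16, 16], so an eigenvector is (1, 1).
General solution: c_1e^(-6t)(-2,-1) + c_2e^(2t)(1,1).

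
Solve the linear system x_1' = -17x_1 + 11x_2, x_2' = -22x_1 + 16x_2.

Coefficient matrix A = [[-17, 11], [-22, 16]].
Characteristic polynomial det(A - λI) = λ^2 + λ - 30 = 0.
Eigenvalues λ = 5, -6.
For λ=5: (A-λI) row 1 is [-22, 11], so an eigenvector is (1, 2).
For λ=-6: (A-λI) row 1 is [-11, 11], so an eigenvector is (1, 1).
General solution: K_1e^(5t)(1,2) + K_2e^(-6t)(1,1).

x_1(t) = K_1e^(5t) + K_2e^(-6t), x_2(t) = 2K_1e^(5t) + K_2e^(-6t)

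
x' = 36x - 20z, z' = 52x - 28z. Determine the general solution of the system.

x(t) = -2K_1e^(4t)sin(4t) + K_1e^(4t)cos(4t) + K_2e^(4t)sin(4t) + 2K_2e^(4t)cos(4t), z(t) = -3K_1e^(4t)sin(4t) + 2K_1e^(4t)cos(4t) + 2K_2e^(4t)sin(4t) + 3K_2e^(4t)cos(4t)

Coefficient matrix A = [[36, -20], [52, -28]].
Characteristic polynomial det(A - λI) = λ^2 - 8λ + 32 = 0.
Eigenvalues λ = 4 ± 4i (complex conjugate pair).
For λ=4+4i: an eigenvector is (1,2) - i(-2,-3) = (1 + 2i, 2 + 3i).
A real fundamental pair from Re and Im of e^((4+4i)t)v: X_1 = e^(4t)(cos(4t)·(1,2) + sin(4t)·(-2,-3)), X_2 = e^(4t)(sin(4t)·(1,2) - cos(4t)·(-2,-3)).
General solution: K_1X_1 + K_2X_2.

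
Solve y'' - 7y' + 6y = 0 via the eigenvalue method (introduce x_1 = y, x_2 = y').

Let x_1 = y, x_2 = y'. Then x_1' = x_2 and x_2' = -6x_1 + 7x_2.
A = [[0,1],[-6,7]]; det(A-λI) = λ^2 - 7λ + 6.
Eigenvalues λ = 1, 6 with eigenvectors (1,1), (1,6).

y(t) = c_1e^(t) + c_2e^(6t)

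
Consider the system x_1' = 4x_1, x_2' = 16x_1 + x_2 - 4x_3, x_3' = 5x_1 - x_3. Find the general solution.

Coefficient matrix A = [[4, 0, 0], [16, 1, -4], [5, 0, -1]].
det(A - λI) = 0 gives eigenvalues λ = 4, -1, 1.
For λ=4: eigenvector (1,4,1).
For λ=-1: eigenvector (0,2,1).
For λ=1: eigenvector (0,1,0).
General solution: K_1e^(4t)(1,4,1) + K_2e^(-t)(0,2,1) + K_3e^(t)(0,1,0).

x_1(t) = K_1e^(4t), x_2(t) = 4K_1e^(4t) + 2K_2e^(-t) + K_3e^(t), x_3(t) = K_1e^(4t) + K_2e^(-t)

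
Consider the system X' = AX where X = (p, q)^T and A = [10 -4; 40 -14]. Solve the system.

Coefficient matrix A = [[10, -4], [40, -14]].
Characteristic polynomial det(A - λI) = λ^2 + 4λ + 20 = 0.
Eigenvalues λ = -2 ± 4i (complex conjugate pair).
For λ=-2+4i: an eigenvector is (0,-1) - i(1,3) = (0 - i, -1 - 3i).
A real fundamental pair from Re and Im of e^((-2+4i)t)v: X_1 = e^(-2t)(cos(4t)·(0,-1) + sin(4t)·(1,3)), X_2 = e^(-2t)(sin(4t)·(0,-1) - cos(4t)·(1,3)).
General solution: K_1X_1 + K_2X_2.

p(t) = K_1e^(-2t)sin(4t) - K_2e^(-2t)cos(4t), q(t) = 3K_1e^(-2t)sin(4t) - K_1e^(-2t)cos(4t) - K_2e^(-2t)sin(4t) - 3K_2e^(-2t)cos(4t)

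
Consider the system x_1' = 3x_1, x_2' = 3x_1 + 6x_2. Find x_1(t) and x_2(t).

Coefficient matrix A = [[3, 0], [3, 6]].
Characteristic polynomial det(A - λI) = λ^2 - 9λ + 18 = 0.
Eigenvalues λ = 6, 3.
For λ=6: (A-λI) row 1 is [-3, 0], so an eigenvector is (0, 1).
For λ=3: (A-λI) row 2 is [3, 3], so an eigenvector is (1, -1).
General solution: K_1e^(6t)(0,1) + K_2e^(3t)(1,-1).

x_1(t) = K_2e^(3t), x_2(t) = K_1e^(6t) - K_2e^(3t)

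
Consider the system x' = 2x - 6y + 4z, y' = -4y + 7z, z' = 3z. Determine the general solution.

Coefficient matrix A = [[2, -6, 4], [0, -4, 7], [0, 0, 3]].
det(A - λI) = 0 gives eigenvalues λ = 2, 3, -4.
For λ=2: eigenvector (1,0,0).
For λ=3: eigenvector (-2,1,1).
For λ=-4: eigenvector (1,1,0).
General solution: c_1e^(2t)(1,0,0) + c_2e^(3t)(-2,1,1) + c_3e^(-4t)(1,1,0).

x(t) = c_1e^(2t) - 2c_2e^(3t) + c_3e^(-4t), y(t) = c_2e^(3t) + c_3e^(-4t), z(t) = c_2e^(3t)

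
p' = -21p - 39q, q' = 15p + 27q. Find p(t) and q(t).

p(t) = 2K_1e^(3t)sin(3t) + 3K_1e^(3t)cos(3t) + 3K_2e^(3t)sin(3t) - 2K_2e^(3t)cos(3t), q(t) = -K_1e^(3t)sin(3t) - 2K_1e^(3t)cos(3t) - 2K_2e^(3t)sin(3t) + K_2e^(3t)cos(3t)

Coefficient matrix A = [[-21, -39], [15, 27]].
Characteristic polynomial det(A - λI) = λ^2 - 6λ + 18 = 0.
Eigenvalues λ = 3 ± 3i (complex conjugate pair).
For λ=3+3i: an eigenvector is (3,-2) - i(2,-1) = (3 - 2i, -2 + i).
A real fundamental pair from Re and Im of e^((3+3i)t)v: X_1 = e^(3t)(cos(3t)·(3,-2) + sin(3t)·(2,-1)), X_2 = e^(3t)(sin(3t)·(3,-2) - cos(3t)·(2,-1)).
General solution: K_1X_1 + K_2X_2.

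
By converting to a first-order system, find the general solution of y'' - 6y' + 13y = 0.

Let x_1 = y, x_2 = y'. Then x_1' = x_2 and x_2' = -13x_1 + 6x_2.
A = [[0,1],[-13,6]]; det(A-λI) = λ^2 - 6λ + 13.
Eigenvalues λ = 3 ± 2i.

y(t) = K_1e^(3t)cos(2t) + K_2e^(3t)sin(2t)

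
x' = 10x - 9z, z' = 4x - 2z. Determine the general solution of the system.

Coefficient matrix A = [[10, -9], [4, -2]].
Characteristic polynomial det(A - λI) = λ^2 - 8λ + 16 = 0.
Single eigenvalue λ = 4 with algebraic multiplicity 2.
Eigenvector v = (-3,-2); generalized eigenvector w with (A-λI)w=v is (-2,-1).
General solution: e^(4t)[K_1·v + K_2·(t·v + w)].

x(t) = -3K_1e^(4t) - 3K_2te^(4t) - 2K_2e^(4t), z(t) = -2K_1e^(4t) - 2K_2te^(4t) - K_2e^(4t)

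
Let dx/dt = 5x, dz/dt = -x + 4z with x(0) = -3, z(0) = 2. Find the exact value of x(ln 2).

-96

A = [[5,0],[-1,4]]; eigenvalues λ = 5, 4.
Eigenvectors: (1,-1) for λ=5, (0,-1) for λ=4.
From the initial condition, c_1 = -3, c_2 = 1.
x(ln 2) = (-3)(2^5)(1) + (1)(2^4)(0) = -96.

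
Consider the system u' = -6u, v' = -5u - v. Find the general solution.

Coefficient matrix A = [[-6, 0], [-5, -1]].
Characteristic polynomial det(A - λI) = λ^2 + 7λ + 6 = 0.
Eigenvalues λ = -6, -1.
For λ=-6: (A-λI) row 2 is [-5, 5], so an eigenvector is (-1, -1).
For λ=-1: (A-λI) row 1 is [-5, 0], so an eigenvector is (0, 1).
General solution: K_1e^(-6t)(-1,-1) + K_2e^(-t)(0,1).

u(t) = -K_1e^(-6t), v(t) = -K_1e^(-6t) + K_2e^(-t)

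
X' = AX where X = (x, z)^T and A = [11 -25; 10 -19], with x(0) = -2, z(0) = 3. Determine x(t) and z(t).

Coefficient matrix A = [[11, -25], [10, -19]].
Characteristic polynomial det(A - λI) = λ^2 + 8λ + 41 = 0.
Eigenvalues λ = -4 ± 5i (complex conjugate pair).
For λ=-4+5i: an eigenvector is (1,1) - i(-2,-1) = (1 + 2i, 1 + i).
A real fundamental pair from Re and Im of e^((-4+5i)t)v: X_1 = e^(-4t)(cos(5t)·(1,1) + sin(5t)·(-2,-1)), X_2 = e^(-4t)(sin(5t)·(1,1) - cos(5t)·(-2,-1)).
General solution: C_1X_1 + C_2X_2.
Applying x(0)=-2, z(0)=3 gives C_1=8, C_2=-5.

x(t) = -21e^(-4t)sin(5t) - 2e^(-4t)cos(5t), z(t) = -13e^(-4t)sin(5t) + 3e^(-4t)cos(5t)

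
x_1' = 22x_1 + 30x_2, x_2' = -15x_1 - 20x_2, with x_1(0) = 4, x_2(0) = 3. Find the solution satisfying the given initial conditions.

x_1(t) = 58e^(t)sin(3t) + 4e^(t)cos(3t), x_2(t) = -41e^(t)sin(3t) + 3e^(t)cos(3t)

Coefficient matrix A = [[22, 30], [-15, -20]].
Characteristic polynomial det(A - λI) = λ^2 - 2λ + 10 = 0.
Eigenvalues λ = 1 ± 3i (complex conjugate pair).
For λ=1+3i: an eigenvector is (1,-1) - i(-3,2) = (1 + 3i, -1 - 2i).
A real fundamental pair from Re and Im of e^((1+3i)t)v: X_1 = e^(t)(cos(3t)·(1,-1) + sin(3t)·(-3,2)), X_2 = e^(t)(sin(3t)·(1,-1) - cos(3t)·(-3,2)).
General solution: c_1X_1 + c_2X_2.
Applying x_1(0)=4, x_2(0)=3 gives c_1=-17, c_2=7.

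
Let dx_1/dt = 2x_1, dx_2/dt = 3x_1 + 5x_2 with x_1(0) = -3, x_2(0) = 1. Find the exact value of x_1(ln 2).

A = [[2,0],[3,5]]; eigenvalues λ = 5, 2.
Eigenvectors: (0,1) for λ=5, (1,-1) for λ=2.
From the initial condition, c_1 = -2, c_2 = -3.
x_1(ln 2) = (-2)(2^5)(0) + (-3)(2^2)(1) = -12.

-12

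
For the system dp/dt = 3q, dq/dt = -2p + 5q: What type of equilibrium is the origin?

A = [[0,3],[-2,5]]; det(A-λI) = λ^2 - 5λ + 6.
λ = 2, 3: both positive.

unstable node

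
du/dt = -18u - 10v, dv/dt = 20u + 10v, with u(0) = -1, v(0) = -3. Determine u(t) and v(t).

u(t) = 22e^(-4t)sin(2t) - e^(-4t)cos(2t), v(t) = -31e^(-4t)sin(2t) - 3e^(-4t)cos(2t)

Coefficient matrix A = [[-18, -10], [20, 10]].
Characteristic polynomial det(A - λI) = λ^2 + 8λ + 20 = 0.
Eigenvalues λ = -4 ± 2i (complex conjugate pair).
For λ=-4+2i: an eigenvector is (2,-3) - i(1,-1) = (2 - i, -3 + i).
A real fundamental pair from Re and Im of e^((-4+2i)t)v: X_1 = e^(-4t)(cos(2t)·(2,-3) + sin(2t)·(1,-1)), X_2 = e^(-4t)(sin(2t)·(2,-3) - cos(2t)·(1,-1)).
General solution: K_1X_1 + K_2X_2.
Applying u(0)=-1, v(0)=-3 gives K_1=4, K_2=9.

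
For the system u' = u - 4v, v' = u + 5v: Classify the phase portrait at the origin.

unstable improper node

A = [[1,-4],[1,5]]; det(A-λI) = λ^2 - 6λ + 9.
repeated λ = 3 with a single eigenvector.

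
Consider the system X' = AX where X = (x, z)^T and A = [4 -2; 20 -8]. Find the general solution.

Coefficient matrix A = [[4, -2], [20, -8]].
Characteristic polynomial det(A - λI) = λ^2 + 4λ + 8 = 0.
Eigenvalues λ = -2 ± 2i (complex conjugate pair).
For λ=-2+2i: an eigenvector is (0,1) - i(-1,-3) = (0 + i, 1 + 3i).
A real fundamental pair from Re and Im of e^((-2+2i)t)v: X_1 = e^(-2t)(cos(2t)·(0,1) + sin(2t)·(-1,-3)), X_2 = e^(-2t)(sin(2t)·(0,1) - cos(2t)·(-1,-3)).
General solution: c_1X_1 + c_2X_2.

x(t) = -c_1e^(-2t)sin(2t) + c_2e^(-2t)cos(2t), z(t) = -3c_1e^(-2t)sin(2t) + c_1e^(-2t)cos(2t) + c_2e^(-2t)sin(2t) + 3c_2e^(-2t)cos(2t)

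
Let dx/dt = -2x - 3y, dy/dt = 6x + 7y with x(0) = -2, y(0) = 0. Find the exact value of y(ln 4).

-1008

A = [[-2,-3],[6,7]]; eigenvalues λ = 4, 1.
Eigenvectors: (1,-2) for λ=4, (-1,1) for λ=1.
From the initial condition, c_1 = 2, c_2 = 4.
y(ln 4) = (2)(4^4)(-2) + (4)(4^1)(1) = -1008.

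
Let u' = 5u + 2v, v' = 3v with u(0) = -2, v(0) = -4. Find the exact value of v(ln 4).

-256

A = [[5,2],[0,3]]; eigenvalues λ = 5, 3.
Eigenvectors: (1,0) for λ=5, (-1,1) for λ=3.
From the initial condition, c_1 = -6, c_2 = -4.
v(ln 4) = (-6)(4^5)(0) + (-4)(4^3)(1) = -256.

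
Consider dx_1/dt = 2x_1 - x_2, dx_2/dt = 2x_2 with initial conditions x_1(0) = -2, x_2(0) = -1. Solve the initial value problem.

Coefficient matrix A = [[2, -1], [0, 2]].
Characteristic polynomial det(A - λI) = λ^2 - 4λ + 4 = 0.
Single eigenvalue λ = 2 with algebraic multiplicity 2.
Eigenvector v = (-1,0); generalized eigenvector w with (A-λI)w=v is (-2,1).
General solution: e^(2t)[K_1·v + K_2·(t·v + w)].
Applying x_1(0)=-2, x_2(0)=-1 gives K_1=4, K_2=-1.

x_1(t) = te^(2t) - 2e^(2t), x_2(t) = -e^(2t)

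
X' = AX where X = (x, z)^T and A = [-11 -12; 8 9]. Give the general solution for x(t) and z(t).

Coefficient matrix A = [[-11, -12], [8, 9]].
Characteristic polynomial det(A - λI) = λ^2 + 2λ - 3 = 0.
Eigenvalues λ = 1, -3.
For λ=1: (A-λI) row 1 is [-12, -12], so an eigenvector is (-1, 1).
For λ=-3: (A-λI) row 1 is [-8, -12], so an eigenvector is (3, -2).
General solution: C_1e^(t)(-1,1) + C_2e^(-3t)(3,-2).

x(t) = -C_1e^(t) + 3C_2e^(-3t), z(t) = C_1e^(t) - 2C_2e^(-3t)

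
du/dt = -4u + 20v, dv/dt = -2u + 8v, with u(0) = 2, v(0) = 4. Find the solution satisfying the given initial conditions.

Coefficient matrix A = [[-4, 20], [-2, 8]].
Characteristic polynomial det(A - λI) = λ^2 - 4λ + 8 = 0.
Eigenvalues λ = 2 ± 2i (complex conjugate pair).
For λ=2+2i: an eigenvector is (-1,0) - i(3,1) = (-1 - 3i, 0 - i).
A real fundamental pair from Re and Im of e^((2+2i)t)v: X_1 = e^(2t)(cos(2t)·(-1,0) + sin(2t)·(3,1)), X_2 = e^(2t)(sin(2t)·(-1,0) - cos(2t)·(3,1)).
General solution: c_1X_1 + c_2X_2.
Applying u(0)=2, v(0)=4 gives c_1=10, c_2=-4.

u(t) = 34e^(2t)sin(2t) + 2e^(2t)cos(2t), v(t) = 10e^(2t)sin(2t) + 4e^(2t)cos(2t)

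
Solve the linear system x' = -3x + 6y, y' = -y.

x(t) = 3K_1e^(-t) - K_2e^(-3t), y(t) = K_1e^(-t)

Coefficient matrix A = [[-3, 6], [0, -1]].
Characteristic polynomial det(A - λI) = λ^2 + 4λ + 3 = 0.
Eigenvalues λ = -1, -3.
For λ=-1: (A-λI) row 1 is [-2, 6], so an eigenvector is (3, 1).
For λ=-3: (A-λI) row 1 is [0, 6], so an eigenvector is (-1, 0).
General solution: K_1e^(-t)(3,1) + K_2e^(-3t)(-1,0).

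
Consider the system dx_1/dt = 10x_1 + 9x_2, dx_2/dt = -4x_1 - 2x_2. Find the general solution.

x_1(t) = 3C_1e^(4t) + 3C_2te^(4t) + 2C_2e^(4t), x_2(t) = -2C_1e^(4t) - 2C_2te^(4t) - C_2e^(4t)

Coefficient matrix A = [[10, 9], [-4, -2]].
Characteristic polynomial det(A - λI) = λ^2 - 8λ + 16 = 0.
Single eigenvalue λ = 4 with algebraic multiplicity 2.
Eigenvector v = (3,-2); generalized eigenvector w with (A-λI)w=v is (2,-1).
General solution: e^(4t)[C_1·v + C_2·(t·v + w)].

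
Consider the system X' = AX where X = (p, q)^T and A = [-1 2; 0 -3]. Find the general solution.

p(t) = C_1e^(-t) + C_2e^(-3t), q(t) = -C_2e^(-3t)

Coefficient matrix A = [[-1, 2], [0, -3]].
Characteristic polynomial det(A - λI) = λ^2 + 4λ + 3 = 0.
Eigenvalues λ = -1, -3.
For λ=-1: (A-λI) row 1 is [0, 2], so an eigenvector is (1, 0).
For λ=-3: (A-λI) row 1 is [2, 2], so an eigenvector is (1, -1).
General solution: C_1e^(-t)(1,0) + C_2e^(-3t)(1,-1).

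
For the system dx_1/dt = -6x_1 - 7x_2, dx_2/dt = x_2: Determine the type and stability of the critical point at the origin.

saddle

A = [[-6,-7],[0,1]]; det(A-λI) = λ^2 + 5λ - 6.
λ = 1, -6: opposite signs.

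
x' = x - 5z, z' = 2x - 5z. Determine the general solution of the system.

x(t) = -c_1e^(-2t)sin(t) - 2c_1e^(-2t)cos(t) - 2c_2e^(-2t)sin(t) + c_2e^(-2t)cos(t), z(t) = -c_1e^(-2t)sin(t) - c_1e^(-2t)cos(t) - c_2e^(-2t)sin(t) + c_2e^(-2t)cos(t)

Coefficient matrix A = [[1, -5], [2, -5]].
Characteristic polynomial det(A - λI) = λ^2 + 4λ + 5 = 0.
Eigenvalues λ = -2 ± i (complex conjugate pair).
For λ=-2+i: an eigenvector is (-2,-1) - i(-1,-1) = (-2 + i, -1 + i).
A real fundamental pair from Re and Im of e^((-2+i)t)v: X_1 = e^(-2t)(cos(t)·(-2,-1) + sin(t)·(-1,-1)), X_2 = e^(-2t)(sin(t)·(-2,-1) - cos(t)·(-1,-1)).
General solution: c_1X_1 + c_2X_2.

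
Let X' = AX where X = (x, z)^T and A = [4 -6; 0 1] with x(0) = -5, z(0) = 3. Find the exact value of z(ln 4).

12

A = [[4,-6],[0,1]]; eigenvalues λ = 4, 1.
Eigenvectors: (1,0) for λ=4, (-2,-1) for λ=1.
From the initial condition, c_1 = -11, c_2 = -3.
z(ln 4) = (-11)(4^4)(0) + (-3)(4^1)(-1) = 12.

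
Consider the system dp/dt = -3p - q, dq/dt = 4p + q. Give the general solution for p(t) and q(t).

p(t) = -c_1e^(-t) - c_2te^(-t) + c_2e^(-t), q(t) = 2c_1e^(-t) + 2c_2te^(-t) - c_2e^(-t)

Coefficient matrix A = [[-3, -1], [4, 1]].
Characteristic polynomial det(A - λI) = λ^2 + 2λ + 1 = 0.
Single eigenvalue λ = -1 with algebraic multiplicity 2.
Eigenvector v = (-1,2); generalized eigenvector w with (A-λI)w=v is (1,-1).
General solution: e^(-t)[c_1·v + c_2·(t·v + w)].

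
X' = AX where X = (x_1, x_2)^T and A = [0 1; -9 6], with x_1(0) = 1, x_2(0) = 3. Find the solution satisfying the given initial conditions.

x_1(t) = e^(3t), x_2(t) = 3e^(3t)

Coefficient matrix A = [[0, 1], [-9, 6]].
Characteristic polynomial det(A - λI) = λ^2 - 6λ + 9 = 0.
Single eigenvalue λ = 3 with algebraic multiplicity 2.
Eigenvector v = (-1,-3); generalized eigenvector w with (A-λI)w=v is (0,-1).
General solution: e^(3t)[C_1·v + C_2·(t·v + w)].
Applying x_1(0)=1, x_2(0)=3 gives C_1=-1, C_2=0.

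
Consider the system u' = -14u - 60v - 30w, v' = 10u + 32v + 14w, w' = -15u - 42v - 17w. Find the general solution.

Coefficient matrix A = [[-14, -60, -30], [10, 32, 14], [-15, -42, -17]].
det(A - λI) = 0 gives eigenvalues λ = -4, 4, 1.
For λ=-4: eigenvector (3,-2,3).
For λ=4: eigenvector (0,-1,2).
For λ=1: eigenvector (2,-2,3).
General solution: c_1e^(-4t)(3,-2,3) + c_2e^(4t)(0,-1,2) + c_3e^(t)(2,-2,3).

u(t) = 3c_1e^(-4t) + 2c_3e^(t), v(t) = -2c_1e^(-4t) - c_2e^(4t) - 2c_3e^(t), w(t) = 3c_1e^(-4t) + 2c_2e^(4t) + 3c_3e^(t)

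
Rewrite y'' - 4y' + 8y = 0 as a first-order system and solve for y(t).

y(t) = K_1e^(2t)cos(2t) + K_2e^(2t)sin(2t)

Let x_1 = y, x_2 = y'. Then x_1' = x_2 and x_2' = -8x_1 + 4x_2.
A = [[0,1],[-8,4]]; det(A-λI) = λ^2 - 4λ + 8.
Eigenvalues λ = 2 ± 2i.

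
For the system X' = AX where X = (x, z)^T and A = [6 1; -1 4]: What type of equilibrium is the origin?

unstable improper node

A = [[6,1],[-1,4]]; det(A-λI) = λ^2 - 10λ + 25.
repeated λ = 5 with a single eigenvector.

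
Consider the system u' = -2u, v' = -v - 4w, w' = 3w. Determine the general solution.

Coefficient matrix A = [[-2, 0, 0], [0, -1, -4], [0, 0, 3]].
det(A - λI) = 0 gives eigenvalues λ = -2, -1, 3.
For λ=-2: eigenvector (1,0,0).
For λ=-1: eigenvector (0,1,0).
For λ=3: eigenvector (0,-1,1).
General solution: C_1e^(-2t)(1,0,0) + C_2e^(-t)(0,1,0) + C_3e^(3t)(0,-1,1).

u(t) = C_1e^(-2t), v(t) = C_2e^(-t) - C_3e^(3t), w(t) = C_3e^(3t)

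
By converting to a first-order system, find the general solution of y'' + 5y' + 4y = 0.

Let x_1 = y, x_2 = y'. Then x_1' = x_2 and x_2' = -4x_1 - 5x_2.
A = [[0,1],[-4,-5]]; det(A-λI) = λ^2 + 5λ + 4.
Eigenvalues λ = -4, -1 with eigenvectors (1,-4), (1,-1).

y(t) = K_1e^(-4t) + K_2e^(-t)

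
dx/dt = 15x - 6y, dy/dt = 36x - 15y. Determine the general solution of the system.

x(t) = -K_1e^(3t) - K_2e^(-3t), y(t) = -2K_1e^(3t) - 3K_2e^(-3t)

Coefficient matrix A = [[15, -6], [36, -15]].
Characteristic polynomial det(A - λI) = λ^2 - 9 = 0.
Eigenvalues λ = 3, -3.
For λ=3: (A-λI) row 1 is [12, -6], so an eigenvector is (-1, -2).
For λ=-3: (A-λI) row 1 is [18, -6], so an eigenvector is (-1, -3).
General solution: K_1e^(3t)(-1,-2) + K_2e^(-3t)(-1,-3).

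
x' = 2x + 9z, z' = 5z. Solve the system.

x(t) = -c_1e^(2t) + 3c_2e^(5t), z(t) = c_2e^(5t)

Coefficient matrix A = [[2, 9], [0, 5]].
Characteristic polynomial det(A - λI) = λ^2 - 7λ + 10 = 0.
Eigenvalues λ = 2, 5.
For λ=2: (A-λI) row 1 is [0, 9], so an eigenvector is (-1, 0).
For λ=5: (A-λI) row 1 is [-3, 9], so an eigenvector is (3, 1).
General solution: c_1e^(2t)(-1,0) + c_2e^(5t)(3,1).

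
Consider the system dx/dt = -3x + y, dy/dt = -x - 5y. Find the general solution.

x(t) = -C_1e^(-4t) - C_2te^(-4t), y(t) = C_1e^(-4t) + C_2te^(-4t) - C_2e^(-4t)

Coefficient matrix A = [[-3, 1], [-1, -5]].
Characteristic polynomial det(A - λI) = λ^2 + 8λ + 16 = 0.
Single eigenvalue λ = -4 with algebraic multiplicity 2.
Eigenvector v = (-1,1); generalized eigenvector w with (A-λI)w=v is (0,-1).
General solution: e^(-4t)[C_1·v + C_2·(t·v + w)].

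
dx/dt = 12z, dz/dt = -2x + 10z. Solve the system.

Coefficient matrix A = [[0, 12], [-2, 10]].
Characteristic polynomial det(A - λI) = λ^2 - 10λ + 24 = 0.
Eigenvalues λ = 6, 4.
For λ=6: (A-λI) row 1 is [-6, 12], so an eigenvector is (2, 1).
For λ=4: (A-λI) row 1 is [-4, 12], so an eigenvector is (-3, -1).
General solution: K_1e^(6t)(2,1) + K_2e^(4t)(-3,-1).

x(t) = 2K_1e^(6t) - 3K_2e^(4t), z(t) = K_1e^(6t) - K_2e^(4t)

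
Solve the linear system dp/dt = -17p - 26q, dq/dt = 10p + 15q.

p(t) = -2c_1e^(-t)sin(2t) - 3c_1e^(-t)cos(2t) - 3c_2e^(-t)sin(2t) + 2c_2e^(-t)cos(2t), q(t) = c_1e^(-t)sin(2t) + 2c_1e^(-t)cos(2t) + 2c_2e^(-t)sin(2t) - c_2e^(-t)cos(2t)

Coefficient matrix A = [[-17, -26], [10, 15]].
Characteristic polynomial det(A - λI) = λ^2 + 2λ + 5 = 0.
Eigenvalues λ = -1 ± 2i (complex conjugate pair).
For λ=-1+2i: an eigenvector is (-3,2) - i(-2,1) = (-3 + 2i, 2 - i).
A real fundamental pair from Re and Im of e^((-1+2i)t)v: X_1 = e^(-t)(cos(2t)·(-3,2) + sin(2t)·(-2,1)), X_2 = e^(-t)(sin(2t)·(-3,2) - cos(2t)·(-2,1)).
General solution: c_1X_1 + c_2X_2.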